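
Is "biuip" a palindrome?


Word: "biuip"
Reversed: "piuib"
Forward == Backward? biuip != piuib
Palindrome = No


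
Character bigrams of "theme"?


Word: "theme" (length 5)
Number of bigrams = 5 - 2 + 1 = 4
  Position 0: "th"
  Position 1: "he"
  Position 2: "em"
  Position 3: "me"
Bigrams = "th", "he", "em", "me"


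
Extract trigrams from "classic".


Word: "classic" (length 7)
Number of trigrams = 7 - 3 + 1 = 5
  Position 0: "cla"
  Position 1: "las"
  Position 2: "ass"
  Position 3: "ssi"
  Position 4: "sic"
Trigrams = "cla", "las", "ass", "ssi", "sic"


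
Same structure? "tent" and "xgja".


Pattern of "tent": [0, 1, 2, 0]
Pattern of "xgja": [0, 1, 2, 3]
Patterns do not match
Same pattern = No


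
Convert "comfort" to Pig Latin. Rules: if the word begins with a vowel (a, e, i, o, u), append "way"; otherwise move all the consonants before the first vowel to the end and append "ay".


Word: "comfort"
Starts with consonant(s) → move to end, add 'ay'
Consonant cluster: "c"
Pig Latin = "omfortcay"


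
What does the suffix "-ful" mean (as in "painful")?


Suffix: -ful
As in: painful -> pain + -ful
Meaning = full of


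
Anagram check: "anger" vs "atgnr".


Word 1: "anger" → sorted: aegnr
Word 2: "atgnr" → sorted: agnrt
Same letters? aegnr != agnrt
Anagram = No


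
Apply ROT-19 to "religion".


Word: "religion"
Shift: 19
Each letter → (letter + shift) mod 26:
  'r' (17) + 19 = 10 → 'k'
  'e' (4) + 19 = 23 → 'x'
  'l' (11) + 19 = 4 → 'e'
  'i' (8) + 19 = 1 → 'b'
  'g' (6) + 19 = 25 → 'z'
  'i' (8) + 19 = 1 → 'b'
  'o' (14) + 19 = 7 → 'h'
  'n' (13) + 19 = 6 → 'g'
Result = "kxebzbhg"


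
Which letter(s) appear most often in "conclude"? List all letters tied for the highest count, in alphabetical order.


Word: "conclude"
Letter counts:
  'c': 2
  'd': 1
  'e': 1
  'l': 1
  'n': 1
  'o': 1
  'u': 1
Maximum count = 2
Most frequent = 'c' (2 times each)


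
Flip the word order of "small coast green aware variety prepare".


Original: "small coast green aware variety prepare"
Words (1..n): small | coast | green | aware | variety | prepare
Reversed (n..1): prepare | variety | aware | green | coast | small
Result = "prepare variety aware green coast small"


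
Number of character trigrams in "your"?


Word: "your" (length 4)
Number of 3-grams = length - 3 + 1 = 4 - 3 + 1
= 2


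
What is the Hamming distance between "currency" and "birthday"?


Comparing character by character (same length = 8):
  Pos 0: 'c' vs 'b' !=
  Pos 1: 'u' vs 'i' !=
  Pos 2: 'r' vs 'r' =
  Pos 3: 'r' vs 't' !=
  Pos 4: 'e' vs 'h' !=
  Pos 5: 'n' vs 'd' !=
  Pos 6: 'c' vs 'a' !=
  Pos 7: 'y' vs 'y' =
Hamming distance = 6


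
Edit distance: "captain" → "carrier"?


Word 1: "captain" (length 7)
Word 2: "carrier" (length 7)
One optimal edit sequence (insert/delete/substitute each cost 1):
  1. keep 'c'
  2. keep 'a'
  3. substitute 'p' -> 'r'  (+1)
  4. substitute 't' -> 'r'  (+1)
  5. substitute 'a' -> 'i'  (+1)
  6. substitute 'i' -> 'e'  (+1)
  7. substitute 'n' -> 'r'  (+1)
Total edit operations: 5
Edit distance = 5


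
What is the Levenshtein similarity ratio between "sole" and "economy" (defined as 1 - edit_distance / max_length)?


Word 1: "sole" (length 4)
Word 2: "economy" (length 7)
One optimal edit sequence:
  1. insert 'e'  (+1)
  2. insert 'c'  (+1)
  3. insert 'o'  (+1)
  4. substitute 's' -> 'n'  (+1)
  5. keep 'o'
  6. substitute 'l' -> 'm'  (+1)
  7. substitute 'e' -> 'y'  (+1)
Edit distance = 6
Max length = max(4, 7) = 7
Similarity = 1 - 6/7
= 0.1429


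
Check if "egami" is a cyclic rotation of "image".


Word: "image", Candidate: "egami"
Method: check if candidate is substring of word+word
"imageimage" contains "egami"? No
Is rotation = No


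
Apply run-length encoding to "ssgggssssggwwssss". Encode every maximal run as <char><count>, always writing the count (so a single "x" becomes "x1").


String: "ssgggssssggwwssss"
Scanning for consecutive runs:
  's' x 2
  'g' x 3
  's' x 4
  'g' x 2
  'w' x 2
  's' x 4
RLE = "s2g3s4g2w2s4"


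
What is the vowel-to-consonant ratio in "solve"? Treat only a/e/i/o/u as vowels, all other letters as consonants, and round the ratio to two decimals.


Word: "solve"
Vowels (a,e,i,o,u): 2
Consonants: 3
Ratio = 2/3
= 0.67


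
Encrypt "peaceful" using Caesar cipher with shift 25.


Word: "peaceful"
Shift: 25
Each letter → (letter + shift) mod 26:
  'p' (15) + 25 = 14 → 'o'
  'e' (4) + 25 = 3 → 'd'
  'a' (0) + 25 = 25 → 'z'
  'c' (2) + 25 = 1 → 'b'
  'e' (4) + 25 = 3 → 'd'
  'f' (5) + 25 = 4 → 'e'
  'u' (20) + 25 = 19 → 't'
  'l' (11) + 25 = 10 → 'k'
Result = "odzbdetk"


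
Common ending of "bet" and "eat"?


Word 1: "bet"
Word 2: "eat"
Comparing from end:
  Pos -1: 't' == 't'
  Pos -2: 'e' != 'a' (stop)
LCS = "t" (length 1)


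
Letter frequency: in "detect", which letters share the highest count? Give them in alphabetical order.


Word: "detect"
Letter counts:
  'c': 1
  'd': 1
  'e': 2
  't': 2
Maximum count = 2
Most frequent = 'e', 't' (2 times each)


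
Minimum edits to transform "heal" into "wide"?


Word 1: "heal" (length 4)
Word 2: "wide" (length 4)
One optimal edit sequence (insert/delete/substitute each cost 1):
  1. substitute 'h' -> 'w'  (+1)
  2. substitute 'e' -> 'i'  (+1)
  3. substitute 'a' -> 'd'  (+1)
  4. substitute 'l' -> 'e'  (+1)
Total edit operations: 4
Edit distance = 4


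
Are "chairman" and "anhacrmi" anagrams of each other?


Word 1: "chairman" → sorted: aachimnr
Word 2: "anhacrmi" → sorted: aachimnr
Same letters? aachimnr == aachimnr
Anagram = Yes


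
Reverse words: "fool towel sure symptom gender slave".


Original: "fool towel sure symptom gender slave"
Words (1..n): fool | towel | sure | symptom | gender | slave
Reversed (n..1): slave | gender | symptom | sure | towel | fool
Result = "slave gender symptom sure towel fool"


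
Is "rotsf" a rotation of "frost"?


Word: "frost", Candidate: "rotsf"
Method: check if candidate is substring of word+word
"frostfrost" contains "rotsf"? No
Is rotation = No


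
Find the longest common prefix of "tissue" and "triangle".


Word 1: "tissue"
Word 2: "triangle"
Comparing from start:
  Pos 0: 't' == 't'
  Pos 1: 'i' != 'r' (stop)
LCP = "t" (length 1)


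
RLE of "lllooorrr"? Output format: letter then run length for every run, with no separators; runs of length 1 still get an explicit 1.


String: "lllooorrr"
Scanning for consecutive runs:
  'l' x 3
  'o' x 3
  'r' x 3
RLE = "l3o3r3"


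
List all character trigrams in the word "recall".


Word: "recall" (length 6)
Number of trigrams = 6 - 3 + 1 = 4
  Position 0: "rec"
  Position 1: "eca"
  Position 2: "cal"
  Position 3: "all"
Trigrams = "rec", "eca", "cal", "all"


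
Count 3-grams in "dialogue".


Word: "dialogue" (length 8)
Number of 3-grams = length - 3 + 1 = 8 - 3 + 1
= 6


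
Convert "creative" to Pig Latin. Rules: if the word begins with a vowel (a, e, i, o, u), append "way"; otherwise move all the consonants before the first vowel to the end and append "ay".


Word: "creative"
Starts with consonant(s) → move to end, add 'ay'
Consonant cluster: "cr"
Pig Latin = "eativecray"


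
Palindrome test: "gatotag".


Word: "gatotag"
Reversed: "gatotag"
Forward == Backward? gatotag == gatotag
Palindrome = Yes


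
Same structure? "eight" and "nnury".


Pattern of "eight": [0, 1, 2, 3, 4]
Pattern of "nnury": [0, 0, 1, 2, 3]
Patterns do not match
Same pattern = No


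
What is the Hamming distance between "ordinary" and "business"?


Comparing character by character (same length = 8):
  Pos 0: 'o' vs 'b' !=
  Pos 1: 'r' vs 'u' !=
  Pos 2: 'd' vs 's' !=
  Pos 3: 'i' vs 'i' =
  Pos 4: 'n' vs 'n' =
  Pos 5: 'a' vs 'e' !=
  Pos 6: 'r' vs 's' !=
  Pos 7: 'y' vs 's' !=
Hamming distance = 6


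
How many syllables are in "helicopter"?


Word: "helicopter"
Syllable breakdown: hel / i / cop / ter
Counting: 4 parts
= 4 syllables


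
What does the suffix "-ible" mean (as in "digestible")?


Suffix: -ible
Example: digestible (digest + -ible)
Meaning = capable of


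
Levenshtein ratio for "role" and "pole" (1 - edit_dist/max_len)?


Word 1: "role" (length 4)
Word 2: "pole" (length 4)
One optimal edit sequence:
  1. substitute 'r' -> 'p'  (+1)
  2. keep 'o'
  3. keep 'l'
  4. keep 'e'
Edit distance = 1
Max length = max(4, 4) = 4
Similarity = 1 - 1/4
= 0.7500


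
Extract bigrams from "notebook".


Word: "notebook" (length 8)
Number of bigrams = 8 - 2 + 1 = 7
  Position 0: "no"
  Position 1: "ot"
  Position 2: "te"
  Position 3: "eb"
  Position 4: "bo"
  Position 5: "oo"
  Position 6: "ok"
Bigrams = "no", "ot", "te", "eb", "bo", "oo", "ok"


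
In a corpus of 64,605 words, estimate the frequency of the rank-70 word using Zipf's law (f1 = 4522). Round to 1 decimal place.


Zipf's law: f(r) = f(1) / r
f(1) = 4522
f(70) = 4522 / 70
= 64.6 occurrences


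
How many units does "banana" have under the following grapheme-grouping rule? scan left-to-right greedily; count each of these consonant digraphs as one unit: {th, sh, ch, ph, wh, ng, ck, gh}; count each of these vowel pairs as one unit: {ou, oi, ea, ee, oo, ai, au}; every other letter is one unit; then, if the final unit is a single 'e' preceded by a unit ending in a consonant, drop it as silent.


Word: "banana" (6 letters)
Left-to-right scan:
  1. 'b' (letter)
  2. 'a' (letter)
  3. 'n' (letter)
  4. 'a' (letter)
  5. 'n' (letter)
  6. 'a' (letter)
Units from scan: 6
Sound units = 6 units


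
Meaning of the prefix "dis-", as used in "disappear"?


Prefix: dis-
Example: disappear = dis- + appear
Meaning = not / opposite


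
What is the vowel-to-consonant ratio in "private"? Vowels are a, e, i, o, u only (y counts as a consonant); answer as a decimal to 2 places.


Word: "private"
Vowels (a,e,i,o,u): 3
Consonants: 4
Ratio = 3/4
= 0.75


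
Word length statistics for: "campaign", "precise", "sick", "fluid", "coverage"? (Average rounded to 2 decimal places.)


Lengths: "campaign"=8, "precise"=7, "sick"=4, "fluid"=5, "coverage"=8
Sum = 32, Count = 5
Average = 32/5 = 6.40
= avg=6.40, min=4, max=8


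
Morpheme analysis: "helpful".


Word: "helpful"
Morphemes: help + -ful
Each morpheme carries meaning
= 2 morphemes


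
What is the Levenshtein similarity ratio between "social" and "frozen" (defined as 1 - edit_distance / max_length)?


Word 1: "social" (length 6)
Word 2: "frozen" (length 6)
One optimal edit sequence:
  1. substitute 's' -> 'f'  (+1)
  2. substitute 'o' -> 'r'  (+1)
  3. substitute 'c' -> 'o'  (+1)
  4. substitute 'i' -> 'z'  (+1)
  5. substitute 'a' -> 'e'  (+1)
  6. substitute 'l' -> 'n'  (+1)
Edit distance = 6
Max length = max(6, 6) = 6
Similarity = 1 - 6/6
= 0.0000


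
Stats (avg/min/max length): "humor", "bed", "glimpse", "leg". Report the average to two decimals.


Lengths: "humor"=5, "bed"=3, "glimpse"=7, "leg"=3
Sum = 18, Count = 4
Average = 18/4 = 4.50
= avg=4.50, min=3, max=7


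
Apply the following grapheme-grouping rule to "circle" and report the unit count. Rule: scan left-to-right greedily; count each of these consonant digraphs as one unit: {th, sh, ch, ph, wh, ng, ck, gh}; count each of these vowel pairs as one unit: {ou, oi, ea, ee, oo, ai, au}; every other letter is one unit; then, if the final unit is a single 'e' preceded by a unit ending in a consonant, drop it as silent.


Word: "circle" (6 letters)
Left-to-right scan:
  1. 'c' (letter)
  2. 'i' (letter)
  3. 'r' (letter)
  4. 'c' (letter)
  5. 'l' (letter)
  6. 'e' (letter)
Units from scan: 6
Final unit is 'e' after a consonant -> drop as silent (-1)
Sound units = 5 units


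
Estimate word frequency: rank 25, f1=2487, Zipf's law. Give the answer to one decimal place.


Zipf's law: f(r) = f(1) / r
f(1) = 2487
f(25) = 2487 / 25
= 99.5 occurrences


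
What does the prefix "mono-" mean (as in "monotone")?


Prefix: mono-
As in: monotone -> mono- + tone
Meaning = one


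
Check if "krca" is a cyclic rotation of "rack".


Word: "rack", Candidate: "krca"
Method: check if candidate is substring of word+word
"rackrack" contains "krca"? No
Is rotation = No


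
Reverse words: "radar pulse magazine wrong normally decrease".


Original: "radar pulse magazine wrong normally decrease"
Words (1..n): radar | pulse | magazine | wrong | normally | decrease
Reversed (n..1): decrease | normally | wrong | magazine | pulse | radar
Result = "decrease normally wrong magazine pulse radar"


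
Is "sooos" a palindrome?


Word: "sooos"
Reversed: "sooos"
Forward == Backward? sooos == sooos
Palindrome = Yes


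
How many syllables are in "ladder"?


Word: "ladder"
Syllable breakdown: lad / der
Counting: 2 parts
= 2 syllables


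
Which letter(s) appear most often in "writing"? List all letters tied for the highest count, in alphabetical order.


Word: "writing"
Letter counts:
  'g': 1
  'i': 2
  'n': 1
  'r': 1
  't': 1
  'w': 1
Maximum count = 2
Most frequent = 'i' (2 times each)


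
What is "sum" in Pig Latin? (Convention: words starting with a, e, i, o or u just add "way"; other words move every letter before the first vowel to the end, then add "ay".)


Word: "sum"
Starts with consonant(s) → move to end, add 'ay'
Consonant cluster: "s"
Pig Latin = "umsay"


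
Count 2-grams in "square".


Word: "square" (length 6)
Number of 2-grams = length - 2 + 1 = 6 - 2 + 1
= 5


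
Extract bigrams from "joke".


Word: "joke" (length 4)
Number of bigrams = 4 - 2 + 1 = 3
  Position 0: "jo"
  Position 1: "ok"
  Position 2: "ke"
Bigrams = "jo", "ok", "ke"


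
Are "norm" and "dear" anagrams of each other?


Word 1: "norm" → sorted: mnor
Word 2: "dear" → sorted: ader
Same letters? mnor != ader
Anagram = No


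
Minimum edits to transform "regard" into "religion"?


Word 1: "regard" (length 6)
Word 2: "religion" (length 8)
One optimal edit sequence (insert/delete/substitute each cost 1):
  1. keep 'r'
  2. keep 'e'
  3. insert 'l'  (+1)
  4. insert 'i'  (+1)
  5. keep 'g'
  6. substitute 'a' -> 'i'  (+1)
  7. substitute 'r' -> 'o'  (+1)
  8. substitute 'd' -> 'n'  (+1)
Total edit operations: 5
Edit distance = 5


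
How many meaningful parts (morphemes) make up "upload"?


Word: "upload"
Morphemes: up- + load
Each morpheme carries meaning
= 2 morphemes


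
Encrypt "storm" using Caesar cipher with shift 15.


Word: "storm"
Shift: 15
Each letter → (letter + shift) mod 26:
  's' (18) + 15 = 7 → 'h'
  't' (19) + 15 = 8 → 'i'
  'o' (14) + 15 = 3 → 'd'
  'r' (17) + 15 = 6 → 'g'
  'm' (12) + 15 = 1 → 'b'
Result = "hidgb"


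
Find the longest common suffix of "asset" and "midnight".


Word 1: "asset"
Word 2: "midnight"
Comparing from end:
  Pos -1: 't' == 't'
  Pos -2: 'e' != 'h' (stop)
LCS = "t" (length 1)


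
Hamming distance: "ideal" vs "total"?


Comparing character by character (same length = 5):
  Pos 0: 'i' vs 't' !=
  Pos 1: 'd' vs 'o' !=
  Pos 2: 'e' vs 't' !=
  Pos 3: 'a' vs 'a' =
  Pos 4: 'l' vs 'l' =
Hamming distance = 3


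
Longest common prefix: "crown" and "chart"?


Word 1: "crown"
Word 2: "chart"
Comparing from start:
  Pos 0: 'c' == 'c'
  Pos 1: 'r' != 'h' (stop)
LCP = "c" (length 1)


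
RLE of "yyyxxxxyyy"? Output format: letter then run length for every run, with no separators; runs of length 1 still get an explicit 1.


String: "yyyxxxxyyy"
Scanning for consecutive runs:
  'y' x 3
  'x' x 4
  'y' x 3
RLE = "y3x4y3"


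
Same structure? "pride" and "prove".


Pattern of "pride": [0, 1, 2, 3, 4]
Pattern of "prove": [0, 1, 2, 3, 4]
Patterns match
Same pattern = Yes


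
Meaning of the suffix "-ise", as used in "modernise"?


Suffix: -ise
Example: modernise (modern + -ise)
Meaning = to make


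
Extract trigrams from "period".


Word: "period" (length 6)
Number of trigrams = 6 - 3 + 1 = 4
  Position 0: "per"
  Position 1: "eri"
  Position 2: "rio"
  Position 3: "iod"
Trigrams = "per", "eri", "rio", "iod"


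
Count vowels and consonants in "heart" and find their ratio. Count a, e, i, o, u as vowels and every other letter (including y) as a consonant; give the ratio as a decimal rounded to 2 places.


Word: "heart"
Vowels (a,e,i,o,u): 2
Consonants: 3
Ratio = 2/3
= 0.67


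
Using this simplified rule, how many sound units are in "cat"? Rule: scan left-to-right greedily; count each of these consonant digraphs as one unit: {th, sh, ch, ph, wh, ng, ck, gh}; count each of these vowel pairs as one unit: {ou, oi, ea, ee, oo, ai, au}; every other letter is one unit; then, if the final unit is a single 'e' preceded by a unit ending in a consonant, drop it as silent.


Word: "cat" (3 letters)
Left-to-right scan:
  [1] 'c' (letter)
  [2] 'a' (letter)
  [3] 't' (letter)
Units from scan: 3
Sound units = 3 units


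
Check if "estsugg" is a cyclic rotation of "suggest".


Word: "suggest", Candidate: "estsugg"
Method: check if candidate is substring of word+word
"suggestsuggest" contains "estsugg"? Yes
Is rotation = Yes


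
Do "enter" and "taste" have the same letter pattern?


Pattern of "enter": [0, 1, 2, 0, 3]
Pattern of "taste": [0, 1, 2, 0, 3]
Patterns match
Same pattern = Yes


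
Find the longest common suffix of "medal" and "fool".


Word 1: "medal"
Word 2: "fool"
Comparing from end:
  Pos -1: 'l' == 'l'
  Pos -2: 'a' != 'o' (stop)
LCS = "l" (length 1)


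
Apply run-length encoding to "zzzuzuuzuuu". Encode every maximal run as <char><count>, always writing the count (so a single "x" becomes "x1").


String: "zzzuzuuzuuu"
Scanning for consecutive runs:
  'z' x 3
  'u' x 1
  'z' x 1
  'u' x 2
  'z' x 1
  'u' x 3
RLE = "z3u1z1u2z1u3"


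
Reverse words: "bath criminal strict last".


Original: "bath criminal strict last"
Words (1..n): bath | criminal | strict | last
Reversed (n..1): last | strict | criminal | bath
Result = "last strict criminal bath"


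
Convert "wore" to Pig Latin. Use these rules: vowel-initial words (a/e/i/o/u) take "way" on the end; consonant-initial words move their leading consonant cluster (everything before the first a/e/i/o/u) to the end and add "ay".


Word: "wore"
Starts with consonant(s) → move to end, add 'ay'
Consonant cluster: "w"
Pig Latin = "oreway"


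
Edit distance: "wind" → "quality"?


Word 1: "wind" (length 4)
Word 2: "quality" (length 7)
One optimal edit sequence (insert/delete/substitute each cost 1):
  1. insert 'q'  (+1)
  2. insert 'u'  (+1)
  3. insert 'a'  (+1)
  4. substitute 'w' -> 'l'  (+1)
  5. keep 'i'
  6. substitute 'n' -> 't'  (+1)
  7. substitute 'd' -> 'y'  (+1)
Total edit operations: 6
Edit distance = 6


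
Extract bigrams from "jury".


Word: "jury" (length 4)
Number of bigrams = 4 - 2 + 1 = 3
  Position 0: "ju"
  Position 1: "ur"
  Position 2: "ry"
Bigrams = "ju", "ur", "ry"


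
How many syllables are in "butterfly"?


Word: "butterfly"
Syllable breakdown: but · ter · fly
Counting: 3 parts
= 3 syllables


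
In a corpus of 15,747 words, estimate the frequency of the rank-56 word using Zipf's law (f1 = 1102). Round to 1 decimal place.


Zipf's law: f(r) = f(1) / r
f(1) = 1102
f(56) = 1102 / 56
= 19.7 occurrences


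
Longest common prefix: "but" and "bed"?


Word 1: "but"
Word 2: "bed"
Comparing from start:
  Pos 0: 'b' == 'b'
  Pos 1: 'u' != 'e' (stop)
LCP = "b" (length 1)


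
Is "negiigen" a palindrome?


Word: "negiigen"
Reversed: "negiigen"
Forward == Backward? negiigen == negiigen
Palindrome = Yes


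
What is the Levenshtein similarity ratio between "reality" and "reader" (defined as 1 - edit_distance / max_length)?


Word 1: "reality" (length 7)
Word 2: "reader" (length 6)
One optimal edit sequence:
  1. keep 'r'
  2. keep 'e'
  3. keep 'a'
  4. delete 'l'  (+1)
  5. substitute 'i' -> 'd'  (+1)
  6. substitute 't' -> 'e'  (+1)
  7. substitute 'y' -> 'r'  (+1)
Edit distance = 4
Max length = max(7, 6) = 7
Similarity = 1 - 4/7
= 0.4286


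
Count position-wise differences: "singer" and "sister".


Comparing character by character (same length = 6):
  Pos 0: 's' vs 's' =
  Pos 1: 'i' vs 'i' =
  Pos 2: 'n' vs 's' !=
  Pos 3: 'g' vs 't' !=
  Pos 4: 'e' vs 'e' =
  Pos 5: 'r' vs 'r' =
Hamming distance = 2


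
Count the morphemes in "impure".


Word: "impure"
Morphemes: im- / pure
Each morpheme carries meaning
= 2 morphemes


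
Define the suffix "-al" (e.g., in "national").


Suffix: -al
Example: national (nation + -al)
Meaning = relating to


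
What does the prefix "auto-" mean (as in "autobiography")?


Prefix: auto-
As in: autobiography -> auto- + biography
Meaning = self


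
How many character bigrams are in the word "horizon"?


Word: "horizon" (length 7)
Number of 2-grams = length - 2 + 1 = 7 - 2 + 1
= 6


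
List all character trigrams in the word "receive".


Word: "receive" (length 7)
Number of trigrams = 7 - 3 + 1 = 5
  Position 0: "rec"
  Position 1: "ece"
  Position 2: "cei"
  Position 3: "eiv"
  Position 4: "ive"
Trigrams = "rec", "ece", "cei", "eiv", "ive"


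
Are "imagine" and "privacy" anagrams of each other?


Word 1: "imagine" → sorted: aegiimn
Word 2: "privacy" → sorted: aciprvy
Same letters? aegiimn != aciprvy
Anagram = No


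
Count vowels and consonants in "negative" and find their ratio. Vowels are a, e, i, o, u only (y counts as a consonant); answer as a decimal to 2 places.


Word: "negative"
Vowels (a,e,i,o,u): 4
Consonants: 4
Ratio = 4/4
= 1.00


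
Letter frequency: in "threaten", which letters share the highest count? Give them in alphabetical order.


Word: "threaten"
Letter counts:
  'a': 1
  'e': 2
  'h': 1
  'n': 1
  'r': 1
  't': 2
Maximum count = 2
Most frequent = 'e', 't' (2 times each)


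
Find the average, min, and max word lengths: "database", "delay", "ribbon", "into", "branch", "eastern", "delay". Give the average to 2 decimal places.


Lengths: "database"=8, "delay"=5, "ribbon"=6, "into"=4, "branch"=6, "eastern"=7, "delay"=5
Sum = 41, Count = 7
Average = 41/7 = 5.86
= avg=5.86, min=4, max=8


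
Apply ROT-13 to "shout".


Word: "shout"
Shift: 13
Each letter → (letter + shift) mod 26:
  's' (18) + 13 = 5 → 'f'
  'h' (7) + 13 = 20 → 'u'
  'o' (14) + 13 = 1 → 'b'
  'u' (20) + 13 = 7 → 'h'
  't' (19) + 13 = 6 → 'g'
Result = "fubhg"


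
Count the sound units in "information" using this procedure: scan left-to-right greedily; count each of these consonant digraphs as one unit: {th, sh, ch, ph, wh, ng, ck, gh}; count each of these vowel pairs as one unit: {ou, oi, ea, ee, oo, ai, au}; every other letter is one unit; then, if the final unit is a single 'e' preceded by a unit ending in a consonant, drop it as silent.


Word: "information" (11 letters)
Left-to-right scan:
  [1] 'i' (letter)
  [2] 'n' (letter)
  [3] 'f' (letter)
  [4] 'o' (letter)
  [5] 'r' (letter)
  [6] 'm' (letter)
  [7] 'a' (letter)
  [8] 't' (letter)
  [9] 'i' (letter)
  [10] 'o' (letter)
  [11] 'n' (letter)
Units from scan: 11
Sound units = 11 units


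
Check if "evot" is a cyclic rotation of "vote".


Word: "vote", Candidate: "evot"
Method: check if candidate is substring of word+word
"votevote" contains "evot"? Yes
Is rotation = Yes


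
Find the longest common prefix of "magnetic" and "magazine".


Word 1: "magnetic"
Word 2: "magazine"
Comparing from start:
  Pos 0: 'm' == 'm'
  Pos 1: 'a' == 'a'
  Pos 2: 'g' == 'g'
  Pos 3: 'n' != 'a' (stop)
LCP = "mag" (length 3)


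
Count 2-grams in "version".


Word: "version" (length 7)
Number of 2-grams = length - 2 + 1 = 7 - 2 + 1
= 6


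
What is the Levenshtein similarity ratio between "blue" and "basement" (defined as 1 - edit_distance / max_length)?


Word 1: "blue" (length 4)
Word 2: "basement" (length 8)
One optimal edit sequence:
  1. keep 'b'
  2. insert 'a'  (+1)
  3. insert 's'  (+1)
  4. substitute 'l' -> 'e'  (+1)
  5. substitute 'u' -> 'm'  (+1)
  6. keep 'e'
  7. insert 'n'  (+1)
  8. insert 't'  (+1)
Edit distance = 6
Max length = max(4, 8) = 8
Similarity = 1 - 6/8
= 0.2500


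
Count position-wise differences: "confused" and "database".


Comparing character by character (same length = 8):
  Pos 0: 'c' vs 'd' !=
  Pos 1: 'o' vs 'a' !=
  Pos 2: 'n' vs 't' !=
  Pos 3: 'f' vs 'a' !=
  Pos 4: 'u' vs 'b' !=
  Pos 5: 's' vs 'a' !=
  Pos 6: 'e' vs 's' !=
  Pos 7: 'd' vs 'e' !=
Hamming distance = 8


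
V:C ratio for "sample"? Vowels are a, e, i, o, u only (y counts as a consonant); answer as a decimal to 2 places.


Word: "sample"
Vowels (a,e,i,o,u): 2
Consonants: 4
Ratio = 2/4
= 0.50


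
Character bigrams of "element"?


Word: "element" (length 7)
Number of bigrams = 7 - 2 + 1 = 6
  Position 0: "el"
  Position 1: "le"
  Position 2: "em"
  Position 3: "me"
  Position 4: "en"
  Position 5: "nt"
Bigrams = "el", "le", "em", "me", "en", "nt"


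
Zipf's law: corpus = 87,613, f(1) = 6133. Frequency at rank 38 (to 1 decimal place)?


Zipf's law: f(r) = f(1) / r
f(1) = 6133
f(38) = 6133 / 38
= 161.4 occurrences


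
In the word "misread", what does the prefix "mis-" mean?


Prefix: mis-
Example: misread (mis- + read)
Meaning = wrongly


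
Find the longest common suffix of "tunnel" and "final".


Word 1: "tunnel"
Word 2: "final"
Comparing from end:
  Pos -1: 'l' == 'l'
  Pos -2: 'e' != 'a' (stop)
LCS = "l" (length 1)


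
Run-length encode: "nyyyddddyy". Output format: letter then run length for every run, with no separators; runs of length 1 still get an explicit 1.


String: "nyyyddddyy"
Scanning for consecutive runs:
  'n' x 1
  'y' x 3
  'd' x 4
  'y' x 2
RLE = "n1y3d4y2"


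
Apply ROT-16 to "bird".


Word: "bird"
Shift: 16
Each letter → (letter + shift) mod 26:
  'b' (1) + 16 = 17 → 'r'
  'i' (8) + 16 = 24 → 'y'
  'r' (17) + 16 = 7 → 'h'
  'd' (3) + 16 = 19 → 't'
Result = "ryht"


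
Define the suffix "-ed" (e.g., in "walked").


Suffix: -ed
Example: walked = walk + -ed
Meaning = past tense


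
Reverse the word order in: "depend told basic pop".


Original: "depend told basic pop"
Words (1..n): depend | told | basic | pop
Reversed (n..1): pop | basic | told | depend
Result = "pop basic told depend"


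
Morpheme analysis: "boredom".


Word: "boredom"
Morphemes: bore / -dom
Each morpheme carries meaning
= 2 morphemes


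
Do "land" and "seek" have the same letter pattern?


Pattern of "land": [0, 1, 2, 3]
Pattern of "seek": [0, 1, 1, 2]
Patterns do not match
Same pattern = No


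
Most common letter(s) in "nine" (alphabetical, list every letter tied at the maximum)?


Word: "nine"
Letter counts:
  'e': 1
  'i': 1
  'n': 2
Maximum count = 2
Most frequent = 'n' (2 times each)


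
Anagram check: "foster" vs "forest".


Word 1: "foster" → sorted: eforst
Word 2: "forest" → sorted: eforst
Same letters? eforst == eforst
Anagram = Yes


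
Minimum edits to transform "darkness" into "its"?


Word 1: "darkness" (length 8)
Word 2: "its" (length 3)
One optimal edit sequence (insert/delete/substitute each cost 1):
  1. delete 'd'  (+1)
  2. delete 'a'  (+1)
  3. delete 'r'  (+1)
  4. delete 'k'  (+1)
  5. delete 'n'  (+1)
  6. substitute 'e' -> 'i'  (+1)
  7. substitute 's' -> 't'  (+1)
  8. keep 's'
Total edit operations: 7
Edit distance = 7


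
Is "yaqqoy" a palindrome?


Word: "yaqqoy"
Reversed: "yoqqay"
Forward == Backward? yaqqoy != yoqqay
Palindrome = No


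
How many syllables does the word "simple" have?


Word: "simple"
Syllable breakdown: sim / ple
Counting: 2 parts
= 2 syllables


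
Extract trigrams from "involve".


Word: "involve" (length 7)
Number of trigrams = 7 - 3 + 1 = 5
  Position 0: "inv"
  Position 1: "nvo"
  Position 2: "vol"
  Position 3: "olv"
  Position 4: "lve"
Trigrams = "inv", "nvo", "vol", "olv", "lve"


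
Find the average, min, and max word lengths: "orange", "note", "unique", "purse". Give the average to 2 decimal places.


Lengths: "orange"=6, "note"=4, "unique"=6, "purse"=5
Sum = 21, Count = 4
Average = 21/4 = 5.25
= avg=5.25, min=4, max=6


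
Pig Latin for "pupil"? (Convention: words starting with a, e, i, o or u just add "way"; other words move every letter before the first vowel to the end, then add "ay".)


Word: "pupil"
Starts with consonant(s) → move to end, add 'ay'
Consonant cluster: "p"
Pig Latin = "upilpay"


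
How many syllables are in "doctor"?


Word: "doctor"
Syllable breakdown: doc / tor
Counting: 2 parts
= 2 syllables


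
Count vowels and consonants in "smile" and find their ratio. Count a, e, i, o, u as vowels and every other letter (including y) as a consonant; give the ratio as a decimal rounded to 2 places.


Word: "smile"
Vowels (a,e,i,o,u): 2
Consonants: 3
Ratio = 2/3
= 0.67


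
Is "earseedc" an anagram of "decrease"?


Word 1: "decrease" → sorted: acdeeers
Word 2: "earseedc" → sorted: acdeeers
Same letters? acdeeers == acdeeers
Anagram = Yes


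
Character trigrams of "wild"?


Word: "wild" (length 4)
Number of trigrams = 4 - 3 + 1 = 2
  Position 0: "wil"
  Position 1: "ild"
Trigrams = "wil", "ild"


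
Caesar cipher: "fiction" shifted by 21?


Word: "fiction"
Shift: 21
Each letter → (letter + shift) mod 26:
  'f' (5) + 21 = 0 → 'a'
  'i' (8) + 21 = 3 → 'd'
  'c' (2) + 21 = 23 → 'x'
  't' (19) + 21 = 14 → 'o'
  'i' (8) + 21 = 3 → 'd'
  'o' (14) + 21 = 9 → 'j'
  'n' (13) + 21 = 8 → 'i'
Result = "adxodji"


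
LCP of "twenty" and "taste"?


Word 1: "twenty"
Word 2: "taste"
Comparing from start:
  Pos 0: 't' == 't'
  Pos 1: 'w' != 'a' (stop)
LCP = "t" (length 1)


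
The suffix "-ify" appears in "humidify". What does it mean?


Suffix: -ify
As in: humidify -> humid + -ify
Meaning = to make


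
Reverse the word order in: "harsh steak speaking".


Original: "harsh steak speaking"
Words (1..n): harsh | steak | speaking
Reversed (n..1): speaking | steak | harsh
Result = "speaking steak harsh"


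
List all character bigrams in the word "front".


Word: "front" (length 5)
Number of bigrams = 5 - 2 + 1 = 4
  Position 0: "fr"
  Position 1: "ro"
  Position 2: "on"
  Position 3: "nt"
Bigrams = "fr", "ro", "on", "nt"


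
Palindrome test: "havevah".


Word: "havevah"
Reversed: "havevah"
Forward == Backward? havevah == havevah
Palindrome = Yes


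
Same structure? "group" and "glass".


Pattern of "group": [0, 1, 2, 3, 4]
Pattern of "glass": [0, 1, 2, 3, 3]
Patterns do not match
Same pattern = No


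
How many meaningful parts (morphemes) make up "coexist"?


Word: "coexist"
Morphemes: co- | exist
Each morpheme carries meaning
= 2 morphemes


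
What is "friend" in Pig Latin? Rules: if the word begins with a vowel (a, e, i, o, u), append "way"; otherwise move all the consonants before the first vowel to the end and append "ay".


Word: "friend"
Starts with consonant(s) → move to end, add 'ay'
Consonant cluster: "fr"
Pig Latin = "iendfray"


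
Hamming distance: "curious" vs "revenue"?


Comparing character by character (same length = 7):
  Pos 0: 'c' vs 'r' !=
  Pos 1: 'u' vs 'e' !=
  Pos 2: 'r' vs 'v' !=
  Pos 3: 'i' vs 'e' !=
  Pos 4: 'o' vs 'n' !=
  Pos 5: 'u' vs 'u' =
  Pos 6: 's' vs 'e' !=
Hamming distance = 6


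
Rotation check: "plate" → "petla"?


Word: "plate", Candidate: "petla"
Method: check if candidate is substring of word+word
"plateplate" contains "petla"? No
Is rotation = No


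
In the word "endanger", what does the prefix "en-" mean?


Prefix: en-
Example: endanger = en- + danger
Meaning = cause to / put into


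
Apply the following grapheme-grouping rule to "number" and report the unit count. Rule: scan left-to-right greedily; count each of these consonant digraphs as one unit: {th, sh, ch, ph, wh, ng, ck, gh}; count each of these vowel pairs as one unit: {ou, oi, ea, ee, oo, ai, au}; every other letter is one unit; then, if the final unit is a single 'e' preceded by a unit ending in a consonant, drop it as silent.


Word: "number" (6 letters)
Left-to-right scan:
  (1) 'n' (letter)
  (2) 'u' (letter)
  (3) 'm' (letter)
  (4) 'b' (letter)
  (5) 'e' (letter)
  (6) 'r' (letter)
Units from scan: 6
Sound units = 6 units


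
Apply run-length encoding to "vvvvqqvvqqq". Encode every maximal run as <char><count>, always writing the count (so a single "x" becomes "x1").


String: "vvvvqqvvqqq"
Scanning for consecutive runs:
  'v' x 4
  'q' x 2
  'v' x 2
  'q' x 3
RLE = "v4q2v2q3"


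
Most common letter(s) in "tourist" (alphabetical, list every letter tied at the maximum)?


Word: "tourist"
Letter counts:
  'i': 1
  'o': 1
  'r': 1
  's': 1
  't': 2
  'u': 1
Maximum count = 2
Most frequent = 't' (2 times each)


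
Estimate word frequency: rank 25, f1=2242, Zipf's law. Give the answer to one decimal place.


Zipf's law: f(r) = f(1) / r
f(1) = 2242
f(25) = 2242 / 25
= 89.7 occurrences


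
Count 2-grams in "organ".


Word: "organ" (length 5)
Number of 2-grams = length - 2 + 1 = 5 - 2 + 1
= 4


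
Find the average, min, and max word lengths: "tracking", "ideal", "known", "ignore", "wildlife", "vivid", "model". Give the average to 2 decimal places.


Lengths: "tracking"=8, "ideal"=5, "known"=5, "ignore"=6, "wildlife"=8, "vivid"=5, "model"=5
Sum = 42, Count = 7
Average = 42/7 = 6.00
= avg=6.00, min=5, max=8


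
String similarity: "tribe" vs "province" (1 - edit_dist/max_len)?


Word 1: "tribe" (length 5)
Word 2: "province" (length 8)
One optimal edit sequence:
  1. substitute 't' -> 'p'  (+1)
  2. keep 'r'
  3. insert 'o'  (+1)
  4. insert 'v'  (+1)
  5. keep 'i'
  6. insert 'n'  (+1)
  7. substitute 'b' -> 'c'  (+1)
  8. keep 'e'
Edit distance = 5
Max length = max(5, 8) = 8
Similarity = 1 - 5/8
= 0.3750


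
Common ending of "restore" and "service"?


Word 1: "restore"
Word 2: "service"
Comparing from end:
  Pos -1: 'e' == 'e'
  Pos -2: 'r' != 'c' (stop)
LCS = "e" (length 1)


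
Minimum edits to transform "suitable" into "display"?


Word 1: "suitable" (length 8)
Word 2: "display" (length 7)
One optimal edit sequence (insert/delete/substitute each cost 1):
  1. delete 's'  (+1)
  2. substitute 'u' -> 'd'  (+1)
  3. keep 'i'
  4. substitute 't' -> 's'  (+1)
  5. substitute 'a' -> 'p'  (+1)
  6. substitute 'b' -> 'l'  (+1)
  7. substitute 'l' -> 'a'  (+1)
  8. substitute 'e' -> 'y'  (+1)
Total edit operations: 7
Edit distance = 7


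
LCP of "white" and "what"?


Word 1: "white"
Word 2: "what"
Comparing from start:
  Pos 0: 'w' == 'w'
  Pos 1: 'h' == 'h'
  Pos 2: 'i' != 'a' (stop)
LCP = "wh" (length 2)


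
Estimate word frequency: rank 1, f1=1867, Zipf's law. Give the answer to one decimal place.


Zipf's law: f(r) = f(1) / r
f(1) = 1867
f(1) = 1867 / 1
= 1867.0 occurrences


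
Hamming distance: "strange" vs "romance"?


Comparing character by character (same length = 7):
  Pos 0: 's' vs 'r' !=
  Pos 1: 't' vs 'o' !=
  Pos 2: 'r' vs 'm' !=
  Pos 3: 'a' vs 'a' =
  Pos 4: 'n' vs 'n' =
  Pos 5: 'g' vs 'c' !=
  Pos 6: 'e' vs 'e' =
Hamming distance = 4


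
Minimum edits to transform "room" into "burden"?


Word 1: "room" (length 4)
Word 2: "burden" (length 6)
One optimal edit sequence (insert/delete/substitute each cost 1):
  1. insert 'b'  (+1)
  2. insert 'u'  (+1)
  3. keep 'r'
  4. substitute 'o' -> 'd'  (+1)
  5. substitute 'o' -> 'e'  (+1)
  6. substitute 'm' -> 'n'  (+1)
Total edit operations: 5
Edit distance = 5


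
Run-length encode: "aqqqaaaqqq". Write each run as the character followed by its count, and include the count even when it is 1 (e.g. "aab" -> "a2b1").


String: "aqqqaaaqqq"
Scanning for consecutive runs:
  'a' x 1
  'q' x 3
  'a' x 3
  'q' x 3
RLE = "a1q3a3q3"


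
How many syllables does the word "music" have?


Word: "music"
Syllable breakdown: mu · sic
Counting: 2 parts
= 2 syllables


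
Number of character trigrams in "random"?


Word: "random" (length 6)
Number of 3-grams = length - 3 + 1 = 6 - 3 + 1
= 4


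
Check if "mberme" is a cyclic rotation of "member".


Word: "member", Candidate: "mberme"
Method: check if candidate is substring of word+word
"membermember" contains "mberme"? Yes
Is rotation = Yes


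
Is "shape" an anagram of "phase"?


Word 1: "phase" → sorted: aehps
Word 2: "shape" → sorted: aehps
Same letters? aehps == aehps
Anagram = Yes


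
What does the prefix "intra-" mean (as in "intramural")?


Prefix: intra-
Example: intramural (intra- + mural)
Meaning = within


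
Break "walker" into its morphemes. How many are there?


Word: "walker"
Morphemes: walk + -er
Each morpheme carries meaning
= 2 morphemes


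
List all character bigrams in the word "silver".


Word: "silver" (length 6)
Number of bigrams = 6 - 2 + 1 = 5
  Position 0: "si"
  Position 1: "il"
  Position 2: "lv"
  Position 3: "ve"
  Position 4: "er"
Bigrams = "si", "il", "lv", "ve", "er"


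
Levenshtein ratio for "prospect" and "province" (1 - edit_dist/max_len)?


Word 1: "prospect" (length 8)
Word 2: "province" (length 8)
One optimal edit sequence:
  1. keep 'p'
  2. keep 'r'
  3. keep 'o'
  4. substitute 's' -> 'v'  (+1)
  5. substitute 'p' -> 'i'  (+1)
  6. substitute 'e' -> 'n'  (+1)
  7. keep 'c'
  8. substitute 't' -> 'e'  (+1)
Edit distance = 4
Max length = max(8, 8) = 8
Similarity = 1 - 4/8
= 0.5000


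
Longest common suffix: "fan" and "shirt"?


Word 1: "fan"
Word 2: "shirt"
Comparing from end:
  Pos -1: 'n' != 't' (stop)
LCS = "" (length 0)


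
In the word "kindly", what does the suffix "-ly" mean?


Suffix: -ly
Example: kindly = kind + -ly
Meaning = in a manner


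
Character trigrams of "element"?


Word: "element" (length 7)
Number of trigrams = 7 - 3 + 1 = 5
  Position 0: "ele"
  Position 1: "lem"
  Position 2: "eme"
  Position 3: "men"
  Position 4: "ent"
Trigrams = "ele", "lem", "eme", "men", "ent"


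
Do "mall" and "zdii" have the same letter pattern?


Pattern of "mall": [0, 1, 2, 2]
Pattern of "zdii": [0, 1, 2, 2]
Patterns match
Same pattern = Yes


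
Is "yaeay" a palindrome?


Word: "yaeay"
Reversed: "yaeay"
Forward == Backward? yaeay == yaeay
Palindrome = Yes


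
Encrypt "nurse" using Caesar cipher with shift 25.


Word: "nurse"
Shift: 25
Each letter → (letter + shift) mod 26:
  'n' (13) + 25 = 12 → 'm'
  'u' (20) + 25 = 19 → 't'
  'r' (17) + 25 = 16 → 'q'
  's' (18) + 25 = 17 → 'r'
  'e' (4) + 25 = 3 → 'd'
Result = "mtqrd"


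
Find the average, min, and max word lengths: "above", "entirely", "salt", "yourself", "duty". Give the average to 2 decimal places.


Lengths: "above"=5, "entirely"=8, "salt"=4, "yourself"=8, "duty"=4
Sum = 29, Count = 5
Average = 29/5 = 5.80
= avg=5.80, min=4, max=8


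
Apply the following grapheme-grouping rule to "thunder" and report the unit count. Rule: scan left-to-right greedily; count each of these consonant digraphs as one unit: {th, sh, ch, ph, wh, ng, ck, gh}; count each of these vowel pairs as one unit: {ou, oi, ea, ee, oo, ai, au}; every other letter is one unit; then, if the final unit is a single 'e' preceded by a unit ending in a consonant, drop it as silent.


Word: "thunder" (7 letters)
Left-to-right scan:
  (1) 'th' (digraph)
  (2) 'u' (letter)
  (3) 'n' (letter)
  (4) 'd' (letter)
  (5) 'e' (letter)
  (6) 'r' (letter)
Units from scan: 6
Sound units = 6 units


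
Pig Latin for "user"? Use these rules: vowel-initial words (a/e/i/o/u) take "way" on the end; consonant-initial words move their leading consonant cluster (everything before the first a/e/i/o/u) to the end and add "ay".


Word: "user"
Starts with vowel → add 'way'
Pig Latin = "userway"


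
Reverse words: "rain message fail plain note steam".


Original: "rain message fail plain note steam"
Words (1..n): rain | message | fail | plain | note | steam
Reversed (n..1): steam | note | plain | fail | message | rain
Result = "steam note plain fail message rain"
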